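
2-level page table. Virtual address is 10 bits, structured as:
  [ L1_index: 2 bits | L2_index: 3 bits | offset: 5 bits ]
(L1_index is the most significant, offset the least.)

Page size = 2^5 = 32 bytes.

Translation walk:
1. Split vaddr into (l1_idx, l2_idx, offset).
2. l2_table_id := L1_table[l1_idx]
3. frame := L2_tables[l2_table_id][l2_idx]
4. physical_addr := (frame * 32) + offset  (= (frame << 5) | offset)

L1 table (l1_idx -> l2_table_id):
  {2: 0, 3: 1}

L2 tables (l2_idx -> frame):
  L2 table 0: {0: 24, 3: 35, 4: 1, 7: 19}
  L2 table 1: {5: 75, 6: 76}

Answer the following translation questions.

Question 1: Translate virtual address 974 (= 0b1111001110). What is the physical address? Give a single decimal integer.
vaddr = 974 = 0b1111001110
Split: l1_idx=3, l2_idx=6, offset=14
L1[3] = 1
L2[1][6] = 76
paddr = 76 * 32 + 14 = 2446

Answer: 2446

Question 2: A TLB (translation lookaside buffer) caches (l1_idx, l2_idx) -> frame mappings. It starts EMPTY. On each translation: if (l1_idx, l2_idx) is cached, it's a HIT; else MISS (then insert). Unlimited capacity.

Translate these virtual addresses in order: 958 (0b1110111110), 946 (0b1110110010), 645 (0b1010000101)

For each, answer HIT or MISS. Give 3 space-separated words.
vaddr=958: (3,5) not in TLB -> MISS, insert
vaddr=946: (3,5) in TLB -> HIT
vaddr=645: (2,4) not in TLB -> MISS, insert

Answer: MISS HIT MISS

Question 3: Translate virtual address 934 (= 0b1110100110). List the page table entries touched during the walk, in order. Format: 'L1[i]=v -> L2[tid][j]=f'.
vaddr = 934 = 0b1110100110
Split: l1_idx=3, l2_idx=5, offset=6

Answer: L1[3]=1 -> L2[1][5]=75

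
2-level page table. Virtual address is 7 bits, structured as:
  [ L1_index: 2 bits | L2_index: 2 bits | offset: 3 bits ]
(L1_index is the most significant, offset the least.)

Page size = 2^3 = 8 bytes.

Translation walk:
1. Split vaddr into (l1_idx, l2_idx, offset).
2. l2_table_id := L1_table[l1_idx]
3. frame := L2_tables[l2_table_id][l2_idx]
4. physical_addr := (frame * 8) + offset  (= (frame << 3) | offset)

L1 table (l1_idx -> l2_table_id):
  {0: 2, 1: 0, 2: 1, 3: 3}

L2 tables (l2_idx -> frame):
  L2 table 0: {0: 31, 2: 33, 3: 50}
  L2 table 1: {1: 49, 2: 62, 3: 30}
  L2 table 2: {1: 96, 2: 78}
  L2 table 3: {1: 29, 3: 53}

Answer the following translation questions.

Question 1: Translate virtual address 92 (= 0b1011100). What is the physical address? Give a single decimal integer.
vaddr = 92 = 0b1011100
Split: l1_idx=2, l2_idx=3, offset=4
L1[2] = 1
L2[1][3] = 30
paddr = 30 * 8 + 4 = 244

Answer: 244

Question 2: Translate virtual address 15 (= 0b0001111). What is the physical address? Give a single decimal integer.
Answer: 775

Derivation:
vaddr = 15 = 0b0001111
Split: l1_idx=0, l2_idx=1, offset=7
L1[0] = 2
L2[2][1] = 96
paddr = 96 * 8 + 7 = 775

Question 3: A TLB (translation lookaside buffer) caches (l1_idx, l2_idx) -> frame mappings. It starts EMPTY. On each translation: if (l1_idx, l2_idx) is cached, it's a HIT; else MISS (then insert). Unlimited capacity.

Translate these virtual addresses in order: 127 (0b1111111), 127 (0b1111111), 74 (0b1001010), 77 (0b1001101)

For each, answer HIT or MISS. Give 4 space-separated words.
Answer: MISS HIT MISS HIT

Derivation:
vaddr=127: (3,3) not in TLB -> MISS, insert
vaddr=127: (3,3) in TLB -> HIT
vaddr=74: (2,1) not in TLB -> MISS, insert
vaddr=77: (2,1) in TLB -> HIT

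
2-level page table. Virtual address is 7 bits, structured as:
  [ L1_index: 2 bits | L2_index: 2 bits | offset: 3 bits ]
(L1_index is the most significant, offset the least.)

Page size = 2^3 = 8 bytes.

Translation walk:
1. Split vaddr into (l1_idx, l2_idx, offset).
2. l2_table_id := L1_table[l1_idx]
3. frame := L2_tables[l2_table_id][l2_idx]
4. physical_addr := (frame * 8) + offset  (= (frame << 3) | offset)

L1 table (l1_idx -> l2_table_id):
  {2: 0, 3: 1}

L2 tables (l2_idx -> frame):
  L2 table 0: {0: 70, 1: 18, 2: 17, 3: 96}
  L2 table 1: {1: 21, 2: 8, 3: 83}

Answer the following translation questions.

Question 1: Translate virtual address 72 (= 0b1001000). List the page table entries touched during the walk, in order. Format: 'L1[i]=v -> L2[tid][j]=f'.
Answer: L1[2]=0 -> L2[0][1]=18

Derivation:
vaddr = 72 = 0b1001000
Split: l1_idx=2, l2_idx=1, offset=0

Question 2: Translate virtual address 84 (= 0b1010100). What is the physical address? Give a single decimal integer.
Answer: 140

Derivation:
vaddr = 84 = 0b1010100
Split: l1_idx=2, l2_idx=2, offset=4
L1[2] = 0
L2[0][2] = 17
paddr = 17 * 8 + 4 = 140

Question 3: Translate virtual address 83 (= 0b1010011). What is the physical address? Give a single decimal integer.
vaddr = 83 = 0b1010011
Split: l1_idx=2, l2_idx=2, offset=3
L1[2] = 0
L2[0][2] = 17
paddr = 17 * 8 + 3 = 139

Answer: 139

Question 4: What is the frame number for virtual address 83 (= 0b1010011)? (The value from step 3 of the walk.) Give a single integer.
Answer: 17

Derivation:
vaddr = 83: l1_idx=2, l2_idx=2
L1[2] = 0; L2[0][2] = 17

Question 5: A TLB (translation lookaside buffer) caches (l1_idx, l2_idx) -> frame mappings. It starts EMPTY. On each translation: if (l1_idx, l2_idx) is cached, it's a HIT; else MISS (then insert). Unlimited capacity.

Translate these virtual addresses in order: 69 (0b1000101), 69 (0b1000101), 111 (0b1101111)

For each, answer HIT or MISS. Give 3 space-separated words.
Answer: MISS HIT MISS

Derivation:
vaddr=69: (2,0) not in TLB -> MISS, insert
vaddr=69: (2,0) in TLB -> HIT
vaddr=111: (3,1) not in TLB -> MISS, insert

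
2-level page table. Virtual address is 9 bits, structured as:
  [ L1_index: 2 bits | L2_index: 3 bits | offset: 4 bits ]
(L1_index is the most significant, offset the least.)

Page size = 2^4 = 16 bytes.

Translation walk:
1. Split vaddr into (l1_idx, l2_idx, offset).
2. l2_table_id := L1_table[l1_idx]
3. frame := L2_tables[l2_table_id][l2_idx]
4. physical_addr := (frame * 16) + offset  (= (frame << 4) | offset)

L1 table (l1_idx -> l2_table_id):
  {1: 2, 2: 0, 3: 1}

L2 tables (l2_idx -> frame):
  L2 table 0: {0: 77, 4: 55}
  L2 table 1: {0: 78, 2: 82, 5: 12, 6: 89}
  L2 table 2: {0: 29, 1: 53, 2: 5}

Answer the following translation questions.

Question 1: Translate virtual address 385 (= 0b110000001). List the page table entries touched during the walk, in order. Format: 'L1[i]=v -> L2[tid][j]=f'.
vaddr = 385 = 0b110000001
Split: l1_idx=3, l2_idx=0, offset=1

Answer: L1[3]=1 -> L2[1][0]=78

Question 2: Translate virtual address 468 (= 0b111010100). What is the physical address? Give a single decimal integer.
Answer: 196

Derivation:
vaddr = 468 = 0b111010100
Split: l1_idx=3, l2_idx=5, offset=4
L1[3] = 1
L2[1][5] = 12
paddr = 12 * 16 + 4 = 196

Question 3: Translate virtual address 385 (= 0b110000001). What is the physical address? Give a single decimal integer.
Answer: 1249

Derivation:
vaddr = 385 = 0b110000001
Split: l1_idx=3, l2_idx=0, offset=1
L1[3] = 1
L2[1][0] = 78
paddr = 78 * 16 + 1 = 1249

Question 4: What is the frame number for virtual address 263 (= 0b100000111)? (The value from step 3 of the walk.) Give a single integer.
vaddr = 263: l1_idx=2, l2_idx=0
L1[2] = 0; L2[0][0] = 77

Answer: 77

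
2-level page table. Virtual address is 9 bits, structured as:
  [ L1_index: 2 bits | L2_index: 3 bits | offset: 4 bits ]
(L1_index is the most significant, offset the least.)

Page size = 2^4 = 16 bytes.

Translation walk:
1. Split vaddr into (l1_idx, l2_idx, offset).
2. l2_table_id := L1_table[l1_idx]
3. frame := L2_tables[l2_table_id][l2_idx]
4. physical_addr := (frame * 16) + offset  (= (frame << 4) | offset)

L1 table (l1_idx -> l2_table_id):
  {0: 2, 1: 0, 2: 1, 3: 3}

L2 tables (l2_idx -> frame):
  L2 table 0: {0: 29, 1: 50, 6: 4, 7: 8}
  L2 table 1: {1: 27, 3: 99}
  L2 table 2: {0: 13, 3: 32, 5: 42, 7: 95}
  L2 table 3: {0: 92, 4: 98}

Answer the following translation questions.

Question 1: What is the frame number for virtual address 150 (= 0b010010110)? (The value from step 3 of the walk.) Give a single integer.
vaddr = 150: l1_idx=1, l2_idx=1
L1[1] = 0; L2[0][1] = 50

Answer: 50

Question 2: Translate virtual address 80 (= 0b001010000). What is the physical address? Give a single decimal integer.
Answer: 672

Derivation:
vaddr = 80 = 0b001010000
Split: l1_idx=0, l2_idx=5, offset=0
L1[0] = 2
L2[2][5] = 42
paddr = 42 * 16 + 0 = 672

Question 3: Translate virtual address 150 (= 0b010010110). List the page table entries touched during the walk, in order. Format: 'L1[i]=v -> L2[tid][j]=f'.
Answer: L1[1]=0 -> L2[0][1]=50

Derivation:
vaddr = 150 = 0b010010110
Split: l1_idx=1, l2_idx=1, offset=6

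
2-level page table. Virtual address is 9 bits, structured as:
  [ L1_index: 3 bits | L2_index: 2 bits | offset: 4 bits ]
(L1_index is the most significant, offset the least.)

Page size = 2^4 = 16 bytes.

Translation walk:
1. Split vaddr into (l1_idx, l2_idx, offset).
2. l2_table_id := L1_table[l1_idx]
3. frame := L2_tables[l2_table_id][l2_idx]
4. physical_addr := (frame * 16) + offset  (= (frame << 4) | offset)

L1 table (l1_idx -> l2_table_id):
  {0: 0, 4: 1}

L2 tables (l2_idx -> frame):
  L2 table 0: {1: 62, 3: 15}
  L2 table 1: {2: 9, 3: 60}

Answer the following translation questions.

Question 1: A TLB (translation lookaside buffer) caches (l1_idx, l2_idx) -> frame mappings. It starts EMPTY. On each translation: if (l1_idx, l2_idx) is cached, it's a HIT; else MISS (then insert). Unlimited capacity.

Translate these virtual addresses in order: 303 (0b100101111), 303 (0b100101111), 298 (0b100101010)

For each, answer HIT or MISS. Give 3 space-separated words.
Answer: MISS HIT HIT

Derivation:
vaddr=303: (4,2) not in TLB -> MISS, insert
vaddr=303: (4,2) in TLB -> HIT
vaddr=298: (4,2) in TLB -> HIT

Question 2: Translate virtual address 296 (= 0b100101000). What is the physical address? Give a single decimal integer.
vaddr = 296 = 0b100101000
Split: l1_idx=4, l2_idx=2, offset=8
L1[4] = 1
L2[1][2] = 9
paddr = 9 * 16 + 8 = 152

Answer: 152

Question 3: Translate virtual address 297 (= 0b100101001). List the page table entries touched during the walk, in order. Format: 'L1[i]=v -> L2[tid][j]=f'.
vaddr = 297 = 0b100101001
Split: l1_idx=4, l2_idx=2, offset=9

Answer: L1[4]=1 -> L2[1][2]=9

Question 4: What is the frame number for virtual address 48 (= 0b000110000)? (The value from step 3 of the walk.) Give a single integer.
Answer: 15

Derivation:
vaddr = 48: l1_idx=0, l2_idx=3
L1[0] = 0; L2[0][3] = 15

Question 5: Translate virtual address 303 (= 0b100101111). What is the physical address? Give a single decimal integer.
Answer: 159

Derivation:
vaddr = 303 = 0b100101111
Split: l1_idx=4, l2_idx=2, offset=15
L1[4] = 1
L2[1][2] = 9
paddr = 9 * 16 + 15 = 159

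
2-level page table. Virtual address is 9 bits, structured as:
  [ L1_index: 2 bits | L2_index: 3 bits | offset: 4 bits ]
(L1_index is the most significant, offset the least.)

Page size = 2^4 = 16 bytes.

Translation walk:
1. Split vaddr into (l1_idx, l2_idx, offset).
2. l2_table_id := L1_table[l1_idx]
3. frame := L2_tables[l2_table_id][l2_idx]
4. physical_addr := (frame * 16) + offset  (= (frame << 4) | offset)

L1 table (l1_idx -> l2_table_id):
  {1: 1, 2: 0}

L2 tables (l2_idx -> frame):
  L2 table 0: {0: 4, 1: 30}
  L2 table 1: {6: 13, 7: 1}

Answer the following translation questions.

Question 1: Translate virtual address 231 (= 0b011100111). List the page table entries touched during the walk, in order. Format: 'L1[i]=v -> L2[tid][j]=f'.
Answer: L1[1]=1 -> L2[1][6]=13

Derivation:
vaddr = 231 = 0b011100111
Split: l1_idx=1, l2_idx=6, offset=7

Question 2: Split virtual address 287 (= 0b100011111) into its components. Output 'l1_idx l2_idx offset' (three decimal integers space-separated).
Answer: 2 1 15

Derivation:
vaddr = 287 = 0b100011111
  top 2 bits -> l1_idx = 2
  next 3 bits -> l2_idx = 1
  bottom 4 bits -> offset = 15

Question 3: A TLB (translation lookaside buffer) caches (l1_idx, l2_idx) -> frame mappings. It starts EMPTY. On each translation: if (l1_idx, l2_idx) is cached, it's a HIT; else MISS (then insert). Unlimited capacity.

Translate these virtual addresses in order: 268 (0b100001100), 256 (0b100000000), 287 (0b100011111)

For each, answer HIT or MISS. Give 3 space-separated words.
vaddr=268: (2,0) not in TLB -> MISS, insert
vaddr=256: (2,0) in TLB -> HIT
vaddr=287: (2,1) not in TLB -> MISS, insert

Answer: MISS HIT MISS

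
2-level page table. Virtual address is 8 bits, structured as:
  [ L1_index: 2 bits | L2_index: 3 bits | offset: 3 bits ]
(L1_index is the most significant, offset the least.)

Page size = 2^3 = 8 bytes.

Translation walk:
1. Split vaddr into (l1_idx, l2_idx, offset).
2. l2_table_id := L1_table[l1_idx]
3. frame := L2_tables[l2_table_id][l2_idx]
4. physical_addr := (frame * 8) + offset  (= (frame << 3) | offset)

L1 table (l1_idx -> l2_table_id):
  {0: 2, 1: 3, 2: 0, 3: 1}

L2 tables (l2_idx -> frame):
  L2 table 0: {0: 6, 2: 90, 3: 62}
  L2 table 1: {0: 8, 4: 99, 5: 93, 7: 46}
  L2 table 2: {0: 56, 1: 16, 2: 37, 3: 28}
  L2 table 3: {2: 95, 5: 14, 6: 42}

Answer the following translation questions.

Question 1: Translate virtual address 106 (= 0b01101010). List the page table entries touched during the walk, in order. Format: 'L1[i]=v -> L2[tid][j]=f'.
vaddr = 106 = 0b01101010
Split: l1_idx=1, l2_idx=5, offset=2

Answer: L1[1]=3 -> L2[3][5]=14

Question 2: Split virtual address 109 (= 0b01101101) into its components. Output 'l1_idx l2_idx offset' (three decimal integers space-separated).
Answer: 1 5 5

Derivation:
vaddr = 109 = 0b01101101
  top 2 bits -> l1_idx = 1
  next 3 bits -> l2_idx = 5
  bottom 3 bits -> offset = 5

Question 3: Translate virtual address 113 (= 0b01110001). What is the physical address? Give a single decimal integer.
vaddr = 113 = 0b01110001
Split: l1_idx=1, l2_idx=6, offset=1
L1[1] = 3
L2[3][6] = 42
paddr = 42 * 8 + 1 = 337

Answer: 337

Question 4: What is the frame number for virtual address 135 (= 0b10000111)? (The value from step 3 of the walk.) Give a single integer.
vaddr = 135: l1_idx=2, l2_idx=0
L1[2] = 0; L2[0][0] = 6

Answer: 6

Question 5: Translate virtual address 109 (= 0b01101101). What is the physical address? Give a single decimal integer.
Answer: 117

Derivation:
vaddr = 109 = 0b01101101
Split: l1_idx=1, l2_idx=5, offset=5
L1[1] = 3
L2[3][5] = 14
paddr = 14 * 8 + 5 = 117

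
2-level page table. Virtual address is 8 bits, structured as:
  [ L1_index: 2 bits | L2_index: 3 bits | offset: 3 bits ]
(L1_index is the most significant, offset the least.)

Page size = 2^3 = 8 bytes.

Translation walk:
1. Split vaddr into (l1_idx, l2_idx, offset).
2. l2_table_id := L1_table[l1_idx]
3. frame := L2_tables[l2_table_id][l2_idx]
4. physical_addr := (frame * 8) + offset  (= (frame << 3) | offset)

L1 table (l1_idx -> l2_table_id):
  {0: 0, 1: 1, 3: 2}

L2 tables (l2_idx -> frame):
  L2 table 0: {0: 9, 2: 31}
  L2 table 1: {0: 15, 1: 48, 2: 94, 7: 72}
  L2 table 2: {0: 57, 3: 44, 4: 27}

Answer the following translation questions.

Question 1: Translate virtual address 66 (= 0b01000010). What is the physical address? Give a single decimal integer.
Answer: 122

Derivation:
vaddr = 66 = 0b01000010
Split: l1_idx=1, l2_idx=0, offset=2
L1[1] = 1
L2[1][0] = 15
paddr = 15 * 8 + 2 = 122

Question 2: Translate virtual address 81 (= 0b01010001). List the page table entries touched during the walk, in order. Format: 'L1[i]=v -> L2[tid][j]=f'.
vaddr = 81 = 0b01010001
Split: l1_idx=1, l2_idx=2, offset=1

Answer: L1[1]=1 -> L2[1][2]=94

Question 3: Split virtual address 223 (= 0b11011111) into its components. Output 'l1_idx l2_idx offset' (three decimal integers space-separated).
vaddr = 223 = 0b11011111
  top 2 bits -> l1_idx = 3
  next 3 bits -> l2_idx = 3
  bottom 3 bits -> offset = 7

Answer: 3 3 7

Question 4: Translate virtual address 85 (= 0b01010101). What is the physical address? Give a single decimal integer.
Answer: 757

Derivation:
vaddr = 85 = 0b01010101
Split: l1_idx=1, l2_idx=2, offset=5
L1[1] = 1
L2[1][2] = 94
paddr = 94 * 8 + 5 = 757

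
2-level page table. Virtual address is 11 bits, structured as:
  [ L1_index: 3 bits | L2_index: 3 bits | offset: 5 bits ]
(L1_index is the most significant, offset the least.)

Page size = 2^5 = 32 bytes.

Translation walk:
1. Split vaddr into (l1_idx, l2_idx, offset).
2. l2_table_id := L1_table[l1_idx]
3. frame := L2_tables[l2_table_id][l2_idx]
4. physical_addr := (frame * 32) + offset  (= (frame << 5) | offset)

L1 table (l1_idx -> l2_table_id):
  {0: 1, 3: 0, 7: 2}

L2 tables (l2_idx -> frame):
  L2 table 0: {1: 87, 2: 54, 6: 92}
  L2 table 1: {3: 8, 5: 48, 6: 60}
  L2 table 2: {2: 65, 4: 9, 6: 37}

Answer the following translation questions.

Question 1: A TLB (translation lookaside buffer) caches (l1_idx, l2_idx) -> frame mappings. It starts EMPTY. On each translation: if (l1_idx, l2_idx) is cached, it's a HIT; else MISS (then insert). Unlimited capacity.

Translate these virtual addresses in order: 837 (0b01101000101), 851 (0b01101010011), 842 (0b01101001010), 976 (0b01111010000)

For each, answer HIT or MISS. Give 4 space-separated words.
vaddr=837: (3,2) not in TLB -> MISS, insert
vaddr=851: (3,2) in TLB -> HIT
vaddr=842: (3,2) in TLB -> HIT
vaddr=976: (3,6) not in TLB -> MISS, insert

Answer: MISS HIT HIT MISS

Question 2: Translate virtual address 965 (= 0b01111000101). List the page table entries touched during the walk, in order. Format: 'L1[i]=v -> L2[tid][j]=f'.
Answer: L1[3]=0 -> L2[0][6]=92

Derivation:
vaddr = 965 = 0b01111000101
Split: l1_idx=3, l2_idx=6, offset=5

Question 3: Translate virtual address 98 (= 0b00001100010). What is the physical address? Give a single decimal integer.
vaddr = 98 = 0b00001100010
Split: l1_idx=0, l2_idx=3, offset=2
L1[0] = 1
L2[1][3] = 8
paddr = 8 * 32 + 2 = 258

Answer: 258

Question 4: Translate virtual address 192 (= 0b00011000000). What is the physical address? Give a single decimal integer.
Answer: 1920

Derivation:
vaddr = 192 = 0b00011000000
Split: l1_idx=0, l2_idx=6, offset=0
L1[0] = 1
L2[1][6] = 60
paddr = 60 * 32 + 0 = 1920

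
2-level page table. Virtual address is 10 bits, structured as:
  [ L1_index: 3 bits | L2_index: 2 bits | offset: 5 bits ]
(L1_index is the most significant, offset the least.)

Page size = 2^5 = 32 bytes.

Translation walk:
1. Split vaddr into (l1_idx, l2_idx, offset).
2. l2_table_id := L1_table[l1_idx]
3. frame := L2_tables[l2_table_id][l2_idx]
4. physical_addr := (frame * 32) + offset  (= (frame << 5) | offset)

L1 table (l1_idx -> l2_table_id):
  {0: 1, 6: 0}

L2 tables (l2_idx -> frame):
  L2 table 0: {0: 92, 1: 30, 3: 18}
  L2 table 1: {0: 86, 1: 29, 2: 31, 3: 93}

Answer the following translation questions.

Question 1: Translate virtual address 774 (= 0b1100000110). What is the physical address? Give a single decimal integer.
Answer: 2950

Derivation:
vaddr = 774 = 0b1100000110
Split: l1_idx=6, l2_idx=0, offset=6
L1[6] = 0
L2[0][0] = 92
paddr = 92 * 32 + 6 = 2950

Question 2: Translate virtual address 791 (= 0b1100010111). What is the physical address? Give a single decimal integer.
vaddr = 791 = 0b1100010111
Split: l1_idx=6, l2_idx=0, offset=23
L1[6] = 0
L2[0][0] = 92
paddr = 92 * 32 + 23 = 2967

Answer: 2967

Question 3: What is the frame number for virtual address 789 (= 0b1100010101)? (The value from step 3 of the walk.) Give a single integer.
vaddr = 789: l1_idx=6, l2_idx=0
L1[6] = 0; L2[0][0] = 92

Answer: 92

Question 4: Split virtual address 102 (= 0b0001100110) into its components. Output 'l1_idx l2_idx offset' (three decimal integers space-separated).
vaddr = 102 = 0b0001100110
  top 3 bits -> l1_idx = 0
  next 2 bits -> l2_idx = 3
  bottom 5 bits -> offset = 6

Answer: 0 3 6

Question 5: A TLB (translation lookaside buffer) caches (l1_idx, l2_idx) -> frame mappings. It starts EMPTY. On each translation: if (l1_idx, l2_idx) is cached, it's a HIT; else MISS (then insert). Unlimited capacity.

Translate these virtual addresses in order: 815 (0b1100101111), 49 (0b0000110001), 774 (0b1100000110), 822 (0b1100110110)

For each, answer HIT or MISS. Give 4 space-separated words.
Answer: MISS MISS MISS HIT

Derivation:
vaddr=815: (6,1) not in TLB -> MISS, insert
vaddr=49: (0,1) not in TLB -> MISS, insert
vaddr=774: (6,0) not in TLB -> MISS, insert
vaddr=822: (6,1) in TLB -> HIT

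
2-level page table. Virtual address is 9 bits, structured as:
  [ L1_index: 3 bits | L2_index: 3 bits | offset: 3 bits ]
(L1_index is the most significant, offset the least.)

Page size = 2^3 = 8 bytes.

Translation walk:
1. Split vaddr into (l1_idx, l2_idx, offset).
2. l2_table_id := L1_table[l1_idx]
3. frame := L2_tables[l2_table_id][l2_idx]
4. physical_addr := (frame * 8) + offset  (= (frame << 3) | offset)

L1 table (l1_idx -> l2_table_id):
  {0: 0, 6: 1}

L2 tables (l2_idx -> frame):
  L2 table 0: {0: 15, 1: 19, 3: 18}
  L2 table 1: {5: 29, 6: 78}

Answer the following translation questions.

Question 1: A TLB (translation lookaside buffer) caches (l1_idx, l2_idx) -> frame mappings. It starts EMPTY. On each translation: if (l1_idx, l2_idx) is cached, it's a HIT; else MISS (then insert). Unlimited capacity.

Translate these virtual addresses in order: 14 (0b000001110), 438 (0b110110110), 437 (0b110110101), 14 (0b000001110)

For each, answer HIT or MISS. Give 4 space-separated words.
Answer: MISS MISS HIT HIT

Derivation:
vaddr=14: (0,1) not in TLB -> MISS, insert
vaddr=438: (6,6) not in TLB -> MISS, insert
vaddr=437: (6,6) in TLB -> HIT
vaddr=14: (0,1) in TLB -> HIT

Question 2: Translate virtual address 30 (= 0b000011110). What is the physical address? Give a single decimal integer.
Answer: 150

Derivation:
vaddr = 30 = 0b000011110
Split: l1_idx=0, l2_idx=3, offset=6
L1[0] = 0
L2[0][3] = 18
paddr = 18 * 8 + 6 = 150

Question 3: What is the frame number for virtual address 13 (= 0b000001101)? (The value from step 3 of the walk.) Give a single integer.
Answer: 19

Derivation:
vaddr = 13: l1_idx=0, l2_idx=1
L1[0] = 0; L2[0][1] = 19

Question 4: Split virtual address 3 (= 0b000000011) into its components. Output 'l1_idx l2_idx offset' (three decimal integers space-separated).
vaddr = 3 = 0b000000011
  top 3 bits -> l1_idx = 0
  next 3 bits -> l2_idx = 0
  bottom 3 bits -> offset = 3

Answer: 0 0 3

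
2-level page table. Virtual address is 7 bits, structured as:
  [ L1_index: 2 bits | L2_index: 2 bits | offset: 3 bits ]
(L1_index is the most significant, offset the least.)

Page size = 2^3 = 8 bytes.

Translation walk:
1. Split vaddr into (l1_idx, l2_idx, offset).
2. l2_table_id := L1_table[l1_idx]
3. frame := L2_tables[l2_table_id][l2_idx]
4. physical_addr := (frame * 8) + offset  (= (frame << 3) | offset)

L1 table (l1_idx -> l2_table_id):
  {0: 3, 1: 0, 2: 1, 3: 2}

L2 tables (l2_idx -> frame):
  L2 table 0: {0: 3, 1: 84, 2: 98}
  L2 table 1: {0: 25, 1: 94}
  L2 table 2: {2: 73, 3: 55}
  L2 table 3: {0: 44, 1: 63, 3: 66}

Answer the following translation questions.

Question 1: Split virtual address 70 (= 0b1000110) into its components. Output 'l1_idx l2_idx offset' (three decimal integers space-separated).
vaddr = 70 = 0b1000110
  top 2 bits -> l1_idx = 2
  next 2 bits -> l2_idx = 0
  bottom 3 bits -> offset = 6

Answer: 2 0 6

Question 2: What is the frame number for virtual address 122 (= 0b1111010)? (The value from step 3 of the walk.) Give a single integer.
vaddr = 122: l1_idx=3, l2_idx=3
L1[3] = 2; L2[2][3] = 55

Answer: 55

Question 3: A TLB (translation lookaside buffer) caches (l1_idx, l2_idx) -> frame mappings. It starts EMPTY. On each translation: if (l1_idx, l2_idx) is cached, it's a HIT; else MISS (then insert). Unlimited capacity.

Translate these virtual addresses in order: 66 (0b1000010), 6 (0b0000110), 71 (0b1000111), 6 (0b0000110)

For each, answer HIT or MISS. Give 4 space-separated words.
vaddr=66: (2,0) not in TLB -> MISS, insert
vaddr=6: (0,0) not in TLB -> MISS, insert
vaddr=71: (2,0) in TLB -> HIT
vaddr=6: (0,0) in TLB -> HIT

Answer: MISS MISS HIT HIT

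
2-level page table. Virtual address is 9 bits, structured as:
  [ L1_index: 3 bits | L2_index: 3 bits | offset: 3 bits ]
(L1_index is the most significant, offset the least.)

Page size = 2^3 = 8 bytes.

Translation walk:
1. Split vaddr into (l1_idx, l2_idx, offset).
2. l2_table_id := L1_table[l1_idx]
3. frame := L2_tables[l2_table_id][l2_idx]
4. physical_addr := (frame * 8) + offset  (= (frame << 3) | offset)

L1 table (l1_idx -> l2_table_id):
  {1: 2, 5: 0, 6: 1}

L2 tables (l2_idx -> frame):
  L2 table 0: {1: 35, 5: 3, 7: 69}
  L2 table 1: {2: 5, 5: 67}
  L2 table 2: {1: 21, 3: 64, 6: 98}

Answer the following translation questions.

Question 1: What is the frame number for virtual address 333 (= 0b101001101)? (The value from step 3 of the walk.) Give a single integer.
vaddr = 333: l1_idx=5, l2_idx=1
L1[5] = 0; L2[0][1] = 35

Answer: 35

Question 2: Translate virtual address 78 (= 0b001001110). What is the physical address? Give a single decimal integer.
Answer: 174

Derivation:
vaddr = 78 = 0b001001110
Split: l1_idx=1, l2_idx=1, offset=6
L1[1] = 2
L2[2][1] = 21
paddr = 21 * 8 + 6 = 174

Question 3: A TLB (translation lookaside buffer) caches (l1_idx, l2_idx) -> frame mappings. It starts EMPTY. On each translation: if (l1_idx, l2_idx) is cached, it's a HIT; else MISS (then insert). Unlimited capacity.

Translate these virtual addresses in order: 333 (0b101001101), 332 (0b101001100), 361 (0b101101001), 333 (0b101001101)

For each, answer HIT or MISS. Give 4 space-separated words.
Answer: MISS HIT MISS HIT

Derivation:
vaddr=333: (5,1) not in TLB -> MISS, insert
vaddr=332: (5,1) in TLB -> HIT
vaddr=361: (5,5) not in TLB -> MISS, insert
vaddr=333: (5,1) in TLB -> HIT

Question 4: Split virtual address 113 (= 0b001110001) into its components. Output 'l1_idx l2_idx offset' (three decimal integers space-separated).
vaddr = 113 = 0b001110001
  top 3 bits -> l1_idx = 1
  next 3 bits -> l2_idx = 6
  bottom 3 bits -> offset = 1

Answer: 1 6 1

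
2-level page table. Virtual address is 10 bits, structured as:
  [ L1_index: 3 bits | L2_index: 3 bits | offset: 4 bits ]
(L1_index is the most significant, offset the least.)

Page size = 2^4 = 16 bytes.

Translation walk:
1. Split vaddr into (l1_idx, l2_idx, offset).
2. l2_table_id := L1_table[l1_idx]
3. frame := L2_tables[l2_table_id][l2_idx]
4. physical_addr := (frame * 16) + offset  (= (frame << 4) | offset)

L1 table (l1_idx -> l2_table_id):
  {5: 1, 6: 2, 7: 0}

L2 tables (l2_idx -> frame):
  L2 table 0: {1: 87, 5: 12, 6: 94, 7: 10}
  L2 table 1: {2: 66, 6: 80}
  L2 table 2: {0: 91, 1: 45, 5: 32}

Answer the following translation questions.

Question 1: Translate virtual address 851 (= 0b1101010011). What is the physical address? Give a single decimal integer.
Answer: 515

Derivation:
vaddr = 851 = 0b1101010011
Split: l1_idx=6, l2_idx=5, offset=3
L1[6] = 2
L2[2][5] = 32
paddr = 32 * 16 + 3 = 515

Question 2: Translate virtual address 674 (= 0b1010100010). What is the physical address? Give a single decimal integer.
Answer: 1058

Derivation:
vaddr = 674 = 0b1010100010
Split: l1_idx=5, l2_idx=2, offset=2
L1[5] = 1
L2[1][2] = 66
paddr = 66 * 16 + 2 = 1058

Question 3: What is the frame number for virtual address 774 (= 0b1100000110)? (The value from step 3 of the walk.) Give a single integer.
Answer: 91

Derivation:
vaddr = 774: l1_idx=6, l2_idx=0
L1[6] = 2; L2[2][0] = 91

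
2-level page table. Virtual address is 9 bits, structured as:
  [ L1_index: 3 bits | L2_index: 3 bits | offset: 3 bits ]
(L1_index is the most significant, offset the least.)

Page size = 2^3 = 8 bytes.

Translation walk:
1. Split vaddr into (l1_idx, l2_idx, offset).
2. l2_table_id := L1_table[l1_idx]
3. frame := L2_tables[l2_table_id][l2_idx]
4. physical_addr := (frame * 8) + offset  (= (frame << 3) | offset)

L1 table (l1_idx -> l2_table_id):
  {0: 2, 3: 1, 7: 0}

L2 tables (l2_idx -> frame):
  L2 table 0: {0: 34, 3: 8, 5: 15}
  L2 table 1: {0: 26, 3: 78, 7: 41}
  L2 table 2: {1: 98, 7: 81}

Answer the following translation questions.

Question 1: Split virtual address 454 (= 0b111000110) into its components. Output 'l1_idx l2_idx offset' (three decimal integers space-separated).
vaddr = 454 = 0b111000110
  top 3 bits -> l1_idx = 7
  next 3 bits -> l2_idx = 0
  bottom 3 bits -> offset = 6

Answer: 7 0 6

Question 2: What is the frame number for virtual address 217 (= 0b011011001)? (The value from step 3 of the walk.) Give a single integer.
vaddr = 217: l1_idx=3, l2_idx=3
L1[3] = 1; L2[1][3] = 78

Answer: 78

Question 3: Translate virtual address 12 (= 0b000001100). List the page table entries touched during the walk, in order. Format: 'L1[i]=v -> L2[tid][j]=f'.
Answer: L1[0]=2 -> L2[2][1]=98

Derivation:
vaddr = 12 = 0b000001100
Split: l1_idx=0, l2_idx=1, offset=4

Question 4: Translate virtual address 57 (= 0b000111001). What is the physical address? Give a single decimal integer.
vaddr = 57 = 0b000111001
Split: l1_idx=0, l2_idx=7, offset=1
L1[0] = 2
L2[2][7] = 81
paddr = 81 * 8 + 1 = 649

Answer: 649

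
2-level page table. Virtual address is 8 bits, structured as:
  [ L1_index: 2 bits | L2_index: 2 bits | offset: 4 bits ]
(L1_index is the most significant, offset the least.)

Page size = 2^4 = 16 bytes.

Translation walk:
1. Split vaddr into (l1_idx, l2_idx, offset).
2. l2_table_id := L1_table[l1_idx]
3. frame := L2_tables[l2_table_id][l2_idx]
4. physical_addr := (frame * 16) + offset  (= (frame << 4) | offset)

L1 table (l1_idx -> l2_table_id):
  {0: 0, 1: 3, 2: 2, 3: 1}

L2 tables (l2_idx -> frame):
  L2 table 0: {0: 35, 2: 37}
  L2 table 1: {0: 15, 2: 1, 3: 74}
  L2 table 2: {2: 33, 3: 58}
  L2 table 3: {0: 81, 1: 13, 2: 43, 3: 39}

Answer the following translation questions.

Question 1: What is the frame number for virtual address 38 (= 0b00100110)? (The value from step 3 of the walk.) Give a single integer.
Answer: 37

Derivation:
vaddr = 38: l1_idx=0, l2_idx=2
L1[0] = 0; L2[0][2] = 37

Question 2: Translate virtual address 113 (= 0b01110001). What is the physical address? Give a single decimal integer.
vaddr = 113 = 0b01110001
Split: l1_idx=1, l2_idx=3, offset=1
L1[1] = 3
L2[3][3] = 39
paddr = 39 * 16 + 1 = 625

Answer: 625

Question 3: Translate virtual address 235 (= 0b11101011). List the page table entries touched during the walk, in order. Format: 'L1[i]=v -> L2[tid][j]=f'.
Answer: L1[3]=1 -> L2[1][2]=1

Derivation:
vaddr = 235 = 0b11101011
Split: l1_idx=3, l2_idx=2, offset=11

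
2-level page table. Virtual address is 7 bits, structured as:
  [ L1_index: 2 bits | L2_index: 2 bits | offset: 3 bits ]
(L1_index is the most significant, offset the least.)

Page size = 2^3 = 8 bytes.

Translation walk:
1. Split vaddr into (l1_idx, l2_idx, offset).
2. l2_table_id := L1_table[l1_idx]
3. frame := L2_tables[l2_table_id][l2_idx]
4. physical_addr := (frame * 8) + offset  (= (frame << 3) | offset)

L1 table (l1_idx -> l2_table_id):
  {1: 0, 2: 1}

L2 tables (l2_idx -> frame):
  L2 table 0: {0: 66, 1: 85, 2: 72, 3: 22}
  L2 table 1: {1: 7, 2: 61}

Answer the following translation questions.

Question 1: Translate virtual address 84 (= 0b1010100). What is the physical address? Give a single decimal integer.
Answer: 492

Derivation:
vaddr = 84 = 0b1010100
Split: l1_idx=2, l2_idx=2, offset=4
L1[2] = 1
L2[1][2] = 61
paddr = 61 * 8 + 4 = 492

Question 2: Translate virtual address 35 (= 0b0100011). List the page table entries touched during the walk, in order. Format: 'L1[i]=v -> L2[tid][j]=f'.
Answer: L1[1]=0 -> L2[0][0]=66

Derivation:
vaddr = 35 = 0b0100011
Split: l1_idx=1, l2_idx=0, offset=3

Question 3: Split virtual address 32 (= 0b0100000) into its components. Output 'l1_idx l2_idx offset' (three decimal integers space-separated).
vaddr = 32 = 0b0100000
  top 2 bits -> l1_idx = 1
  next 2 bits -> l2_idx = 0
  bottom 3 bits -> offset = 0

Answer: 1 0 0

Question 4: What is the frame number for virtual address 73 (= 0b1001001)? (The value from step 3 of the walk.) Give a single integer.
Answer: 7

Derivation:
vaddr = 73: l1_idx=2, l2_idx=1
L1[2] = 1; L2[1][1] = 7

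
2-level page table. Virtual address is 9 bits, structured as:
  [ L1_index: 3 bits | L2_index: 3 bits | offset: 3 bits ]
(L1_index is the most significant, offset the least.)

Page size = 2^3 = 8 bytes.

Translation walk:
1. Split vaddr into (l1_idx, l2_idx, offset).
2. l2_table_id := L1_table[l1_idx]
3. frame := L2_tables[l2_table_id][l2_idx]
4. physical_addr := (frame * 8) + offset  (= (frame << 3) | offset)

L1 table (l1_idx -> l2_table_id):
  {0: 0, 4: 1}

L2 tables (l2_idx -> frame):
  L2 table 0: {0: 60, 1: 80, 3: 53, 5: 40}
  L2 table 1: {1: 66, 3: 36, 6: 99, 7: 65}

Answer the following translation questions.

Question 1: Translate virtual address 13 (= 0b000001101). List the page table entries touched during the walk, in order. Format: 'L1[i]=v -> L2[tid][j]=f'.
Answer: L1[0]=0 -> L2[0][1]=80

Derivation:
vaddr = 13 = 0b000001101
Split: l1_idx=0, l2_idx=1, offset=5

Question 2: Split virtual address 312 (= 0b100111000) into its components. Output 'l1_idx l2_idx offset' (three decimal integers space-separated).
vaddr = 312 = 0b100111000
  top 3 bits -> l1_idx = 4
  next 3 bits -> l2_idx = 7
  bottom 3 bits -> offset = 0

Answer: 4 7 0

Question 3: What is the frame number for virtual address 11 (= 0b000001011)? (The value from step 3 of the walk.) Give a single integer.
vaddr = 11: l1_idx=0, l2_idx=1
L1[0] = 0; L2[0][1] = 80

Answer: 80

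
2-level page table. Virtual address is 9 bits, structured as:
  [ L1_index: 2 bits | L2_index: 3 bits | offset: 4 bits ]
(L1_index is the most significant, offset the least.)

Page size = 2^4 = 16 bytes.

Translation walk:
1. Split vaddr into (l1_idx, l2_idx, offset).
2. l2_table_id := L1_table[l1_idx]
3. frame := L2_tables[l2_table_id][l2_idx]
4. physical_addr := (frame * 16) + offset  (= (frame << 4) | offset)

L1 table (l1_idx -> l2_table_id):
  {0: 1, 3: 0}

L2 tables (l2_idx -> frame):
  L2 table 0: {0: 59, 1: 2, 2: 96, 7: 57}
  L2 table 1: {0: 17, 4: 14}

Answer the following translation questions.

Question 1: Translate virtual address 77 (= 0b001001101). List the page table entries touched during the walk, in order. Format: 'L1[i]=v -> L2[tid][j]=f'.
Answer: L1[0]=1 -> L2[1][4]=14

Derivation:
vaddr = 77 = 0b001001101
Split: l1_idx=0, l2_idx=4, offset=13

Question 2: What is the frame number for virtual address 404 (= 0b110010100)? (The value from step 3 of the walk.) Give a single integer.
Answer: 2

Derivation:
vaddr = 404: l1_idx=3, l2_idx=1
L1[3] = 0; L2[0][1] = 2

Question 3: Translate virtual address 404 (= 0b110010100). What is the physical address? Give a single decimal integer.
vaddr = 404 = 0b110010100
Split: l1_idx=3, l2_idx=1, offset=4
L1[3] = 0
L2[0][1] = 2
paddr = 2 * 16 + 4 = 36

Answer: 36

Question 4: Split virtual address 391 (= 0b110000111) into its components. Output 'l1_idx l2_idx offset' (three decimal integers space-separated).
Answer: 3 0 7

Derivation:
vaddr = 391 = 0b110000111
  top 2 bits -> l1_idx = 3
  next 3 bits -> l2_idx = 0
  bottom 4 bits -> offset = 7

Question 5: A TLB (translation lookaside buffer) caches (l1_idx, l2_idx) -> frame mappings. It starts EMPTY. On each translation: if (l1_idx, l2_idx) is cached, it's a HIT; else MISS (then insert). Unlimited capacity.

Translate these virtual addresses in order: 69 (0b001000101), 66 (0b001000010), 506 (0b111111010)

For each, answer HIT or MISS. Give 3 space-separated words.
vaddr=69: (0,4) not in TLB -> MISS, insert
vaddr=66: (0,4) in TLB -> HIT
vaddr=506: (3,7) not in TLB -> MISS, insert

Answer: MISS HIT MISS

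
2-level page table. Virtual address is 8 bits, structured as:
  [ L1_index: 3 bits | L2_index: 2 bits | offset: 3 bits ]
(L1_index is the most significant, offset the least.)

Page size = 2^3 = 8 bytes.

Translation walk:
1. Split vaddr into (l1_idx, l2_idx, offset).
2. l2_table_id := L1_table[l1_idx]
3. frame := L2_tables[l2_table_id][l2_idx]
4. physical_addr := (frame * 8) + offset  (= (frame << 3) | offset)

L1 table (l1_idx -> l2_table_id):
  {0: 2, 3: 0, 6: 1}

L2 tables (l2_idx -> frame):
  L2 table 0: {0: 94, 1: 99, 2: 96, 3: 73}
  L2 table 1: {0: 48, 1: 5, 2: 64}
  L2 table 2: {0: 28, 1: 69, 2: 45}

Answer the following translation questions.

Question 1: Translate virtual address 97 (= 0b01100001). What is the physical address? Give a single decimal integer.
Answer: 753

Derivation:
vaddr = 97 = 0b01100001
Split: l1_idx=3, l2_idx=0, offset=1
L1[3] = 0
L2[0][0] = 94
paddr = 94 * 8 + 1 = 753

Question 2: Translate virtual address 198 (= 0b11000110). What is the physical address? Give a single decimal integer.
Answer: 390

Derivation:
vaddr = 198 = 0b11000110
Split: l1_idx=6, l2_idx=0, offset=6
L1[6] = 1
L2[1][0] = 48
paddr = 48 * 8 + 6 = 390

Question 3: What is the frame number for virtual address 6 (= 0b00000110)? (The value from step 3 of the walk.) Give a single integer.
Answer: 28

Derivation:
vaddr = 6: l1_idx=0, l2_idx=0
L1[0] = 2; L2[2][0] = 28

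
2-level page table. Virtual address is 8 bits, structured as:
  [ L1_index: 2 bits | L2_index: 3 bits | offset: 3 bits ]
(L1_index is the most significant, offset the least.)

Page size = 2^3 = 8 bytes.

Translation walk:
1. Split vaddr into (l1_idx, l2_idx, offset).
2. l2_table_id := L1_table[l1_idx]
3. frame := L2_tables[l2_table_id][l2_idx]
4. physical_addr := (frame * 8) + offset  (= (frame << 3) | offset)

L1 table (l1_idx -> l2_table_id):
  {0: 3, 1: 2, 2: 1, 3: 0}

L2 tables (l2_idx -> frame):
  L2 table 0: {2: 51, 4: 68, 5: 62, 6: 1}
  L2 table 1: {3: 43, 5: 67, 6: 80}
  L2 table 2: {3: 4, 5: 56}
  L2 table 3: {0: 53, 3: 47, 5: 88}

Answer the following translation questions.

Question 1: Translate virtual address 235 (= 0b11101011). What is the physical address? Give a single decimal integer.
vaddr = 235 = 0b11101011
Split: l1_idx=3, l2_idx=5, offset=3
L1[3] = 0
L2[0][5] = 62
paddr = 62 * 8 + 3 = 499

Answer: 499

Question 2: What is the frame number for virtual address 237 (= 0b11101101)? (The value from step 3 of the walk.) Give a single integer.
Answer: 62

Derivation:
vaddr = 237: l1_idx=3, l2_idx=5
L1[3] = 0; L2[0][5] = 62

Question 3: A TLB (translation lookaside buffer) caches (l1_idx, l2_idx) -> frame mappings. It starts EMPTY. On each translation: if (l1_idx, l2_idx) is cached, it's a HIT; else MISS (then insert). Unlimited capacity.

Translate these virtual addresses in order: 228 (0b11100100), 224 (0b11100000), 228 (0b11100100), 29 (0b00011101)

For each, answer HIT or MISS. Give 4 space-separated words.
vaddr=228: (3,4) not in TLB -> MISS, insert
vaddr=224: (3,4) in TLB -> HIT
vaddr=228: (3,4) in TLB -> HIT
vaddr=29: (0,3) not in TLB -> MISS, insert

Answer: MISS HIT HIT MISS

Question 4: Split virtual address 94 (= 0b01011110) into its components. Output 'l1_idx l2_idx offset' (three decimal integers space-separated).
vaddr = 94 = 0b01011110
  top 2 bits -> l1_idx = 1
  next 3 bits -> l2_idx = 3
  bottom 3 bits -> offset = 6

Answer: 1 3 6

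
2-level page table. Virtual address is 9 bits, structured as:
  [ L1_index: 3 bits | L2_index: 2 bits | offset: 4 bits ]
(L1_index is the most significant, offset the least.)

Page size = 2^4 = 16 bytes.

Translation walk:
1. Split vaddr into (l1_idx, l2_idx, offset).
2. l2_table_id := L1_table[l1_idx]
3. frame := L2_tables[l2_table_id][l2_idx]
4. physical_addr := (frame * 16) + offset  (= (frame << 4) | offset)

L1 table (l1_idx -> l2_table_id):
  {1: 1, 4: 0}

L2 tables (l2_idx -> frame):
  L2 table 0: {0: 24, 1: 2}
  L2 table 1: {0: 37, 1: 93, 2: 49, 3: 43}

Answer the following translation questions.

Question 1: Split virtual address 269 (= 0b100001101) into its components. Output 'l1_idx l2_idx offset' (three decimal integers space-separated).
vaddr = 269 = 0b100001101
  top 3 bits -> l1_idx = 4
  next 2 bits -> l2_idx = 0
  bottom 4 bits -> offset = 13

Answer: 4 0 13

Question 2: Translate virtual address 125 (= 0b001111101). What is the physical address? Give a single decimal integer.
Answer: 701

Derivation:
vaddr = 125 = 0b001111101
Split: l1_idx=1, l2_idx=3, offset=13
L1[1] = 1
L2[1][3] = 43
paddr = 43 * 16 + 13 = 701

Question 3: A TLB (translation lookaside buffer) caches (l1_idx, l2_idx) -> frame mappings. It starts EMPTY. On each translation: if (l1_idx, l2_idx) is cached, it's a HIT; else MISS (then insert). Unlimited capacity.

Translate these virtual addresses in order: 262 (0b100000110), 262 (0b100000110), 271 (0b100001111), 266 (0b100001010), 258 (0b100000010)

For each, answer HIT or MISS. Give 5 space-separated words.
vaddr=262: (4,0) not in TLB -> MISS, insert
vaddr=262: (4,0) in TLB -> HIT
vaddr=271: (4,0) in TLB -> HIT
vaddr=266: (4,0) in TLB -> HIT
vaddr=258: (4,0) in TLB -> HIT

Answer: MISS HIT HIT HIT HIT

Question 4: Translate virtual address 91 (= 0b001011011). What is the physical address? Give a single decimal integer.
vaddr = 91 = 0b001011011
Split: l1_idx=1, l2_idx=1, offset=11
L1[1] = 1
L2[1][1] = 93
paddr = 93 * 16 + 11 = 1499

Answer: 1499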